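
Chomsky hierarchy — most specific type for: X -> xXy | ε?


Single nonterminal LHS, but x^n y^n is not regular
Classification: Type 2 (Context-Free)


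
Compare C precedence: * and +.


'*' is multiplicative (level 10); '+' is additive (level 9)
Higher level binds tighter
'*' has higher precedence than '+'


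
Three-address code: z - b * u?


Break into single-operator statements:
t1 = b * u
t2 = z - t1


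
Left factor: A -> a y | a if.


Common prefix: 'a'
Factored: A -> a A', A' -> y | if


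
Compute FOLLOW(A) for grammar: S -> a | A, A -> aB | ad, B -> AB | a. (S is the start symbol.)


$ ∈ FOLLOW(S). For each A -> αBβ: add FIRST(β)\{ε} to FOLLOW(B); if β nullable, add FOLLOW(A).
FOLLOW(A) = {$, a}


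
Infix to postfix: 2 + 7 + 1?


Left to right (same or higher precedence on left)
Postfix: 2 7 + 1 +


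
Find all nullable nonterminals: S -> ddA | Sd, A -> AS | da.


A nonterminal is nullable iff some alternative derives ε (directly, or every symbol in it is nullable)
Nullable: {}


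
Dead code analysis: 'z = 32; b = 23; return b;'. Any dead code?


z is assigned but never read
Dead: 'z = 32'


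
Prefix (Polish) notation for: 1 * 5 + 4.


left-to-right (same/higher precedence on left): tree is (+ (* 1 5) 4)
Prefix: + * 1 5 4


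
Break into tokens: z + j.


Scan left to right, longest-match per lexeme
Tokens: ID(z), OP(+), ID(j)


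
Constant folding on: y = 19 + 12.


19 + 12 = 31 at compile time
Optimized: y = 31


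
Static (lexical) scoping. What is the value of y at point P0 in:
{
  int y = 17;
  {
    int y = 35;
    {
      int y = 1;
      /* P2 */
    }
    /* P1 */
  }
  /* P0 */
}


y declared in the same block as P0
y = 17


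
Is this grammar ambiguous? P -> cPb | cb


balanced c^n…b^n: each string has a unique parse
Unambiguous


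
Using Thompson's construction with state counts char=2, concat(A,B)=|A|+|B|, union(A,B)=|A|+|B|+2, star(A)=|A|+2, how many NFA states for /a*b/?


Syntax tree has 2 char leaf(s), 0 union(s), 1 star(s)
chars contribute 2×2 = 4; each union adds +2; each star adds +2
Total: 4 + 0 + 2 = 6 states


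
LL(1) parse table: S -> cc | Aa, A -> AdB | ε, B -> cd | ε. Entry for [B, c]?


For [B, c]: 'c' ∈ FIRST(cd)
Entry: B -> cd


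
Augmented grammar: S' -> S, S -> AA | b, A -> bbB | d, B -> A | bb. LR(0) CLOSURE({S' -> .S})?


Start: S' -> .S
For each item with dot before a nonterminal B, add B -> .γ for every B-production
Closure: [S' -> .S, S -> .AA, S -> .b, A -> .bbB, A -> .d]


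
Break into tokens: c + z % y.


Scan left to right, longest-match per lexeme
Tokens: ID(c), OP(+), ID(z), OP(%), ID(y)


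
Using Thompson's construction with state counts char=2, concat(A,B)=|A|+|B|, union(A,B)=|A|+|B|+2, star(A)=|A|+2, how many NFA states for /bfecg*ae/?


Syntax tree has 7 char leaf(s), 0 union(s), 1 star(s)
chars contribute 7×2 = 14; each union adds +2; each star adds +2
Total: 14 + 0 + 2 = 16 states


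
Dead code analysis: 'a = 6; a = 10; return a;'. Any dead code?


first assignment to a is overwritten before any read
Dead: 'a = 6'


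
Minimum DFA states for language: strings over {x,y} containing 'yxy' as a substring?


KMP-style automaton: 3 progress states + 1 absorbing accept = 4
Minimal DFA: 4 states


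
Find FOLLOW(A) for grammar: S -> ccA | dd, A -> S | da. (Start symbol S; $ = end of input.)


$ ∈ FOLLOW(S). For each A -> αBβ: add FIRST(β)\{ε} to FOLLOW(B); if β nullable, add FOLLOW(A).
FOLLOW(A) = {$}


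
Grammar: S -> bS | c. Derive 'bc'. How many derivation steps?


Derivation: S => bS => bc
Steps: 2


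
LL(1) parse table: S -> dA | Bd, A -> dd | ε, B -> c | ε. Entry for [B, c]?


For [B, c]: 'c' ∈ FIRST(c)
Entry: B -> c


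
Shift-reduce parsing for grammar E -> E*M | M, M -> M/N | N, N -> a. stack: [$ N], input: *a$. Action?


'N' (not preceded by M/) is the handle for M -> N
Action: reduce (M -> N)


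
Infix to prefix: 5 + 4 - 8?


left-to-right (same/higher precedence on left): tree is (- (+ 5 4) 8)
Prefix: - + 5 4 8


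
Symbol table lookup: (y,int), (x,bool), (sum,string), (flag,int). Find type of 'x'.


Lookup 'x' → type bool


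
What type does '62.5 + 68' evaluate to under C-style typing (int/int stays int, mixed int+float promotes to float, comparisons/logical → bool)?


Operand types: float + int
Rule: mixed int/float promotes to float; int/int stays int
Result type: float


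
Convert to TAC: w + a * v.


Break into single-operator statements:
t1 = a * v
t2 = w + t1


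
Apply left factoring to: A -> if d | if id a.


Common prefix: 'if'
Factored: A -> if A', A' -> d | id a


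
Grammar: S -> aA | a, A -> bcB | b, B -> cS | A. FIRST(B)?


Per alternative of B: FIRST(cS) = {c}; FIRST(A) = {b}
FIRST(B) = {b, c}


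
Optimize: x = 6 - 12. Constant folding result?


6 - 12 = -6 at compile time
Optimized: x = -6


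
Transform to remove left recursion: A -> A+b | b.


Left-recursive alternatives: A+b; non-recursive: b
Introduce A': A -> bA', A' -> +bA' | ε


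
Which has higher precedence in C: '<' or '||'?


'<' is relational (level 7); '||' is logical OR (level 1)
Higher level binds tighter
'<' has higher precedence than '||'


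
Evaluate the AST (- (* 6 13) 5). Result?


Evaluate inner: (* 6 13) = 78
Evaluate root: (- 78 5) = 73
Result: 73


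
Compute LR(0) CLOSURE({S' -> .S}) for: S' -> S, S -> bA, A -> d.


Start: S' -> .S
For each item with dot before a nonterminal B, add B -> .γ for every B-production
Closure: [S' -> .S, S -> .bA]


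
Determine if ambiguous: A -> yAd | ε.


balanced y^n…d^n: each string has a unique parse
Unambiguous


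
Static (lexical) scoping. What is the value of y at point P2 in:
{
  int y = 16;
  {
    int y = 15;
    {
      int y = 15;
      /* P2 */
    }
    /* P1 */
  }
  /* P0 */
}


y declared in the same block as P2
y = 15


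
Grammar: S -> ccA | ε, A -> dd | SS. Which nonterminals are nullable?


A nonterminal is nullable iff some alternative derives ε (directly, or every symbol in it is nullable)
Nullable: {A, S}


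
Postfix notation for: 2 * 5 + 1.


Left to right (same or higher precedence on left)
Postfix: 2 5 * 1 +


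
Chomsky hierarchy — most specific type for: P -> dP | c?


Right-linear: every RHS is a terminal or a terminal followed by one nonterminal
Classification: Type 3 (Regular)


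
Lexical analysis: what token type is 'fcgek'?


Pattern: letter/underscore followed by alphanumerics, not a keyword
Type: IDENTIFIER


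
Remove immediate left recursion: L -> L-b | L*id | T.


Left-recursive alternatives: L-b, L*id; non-recursive: T
Introduce L': L -> TL', L' -> -bL' | *idL' | ε


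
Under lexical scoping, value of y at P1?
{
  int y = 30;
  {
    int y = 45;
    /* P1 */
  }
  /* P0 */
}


y declared in the same block as P1
y = 45


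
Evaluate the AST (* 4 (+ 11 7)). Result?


Evaluate inner: (+ 11 7) = 18
Evaluate root: (* 4 18) = 72
Result: 72


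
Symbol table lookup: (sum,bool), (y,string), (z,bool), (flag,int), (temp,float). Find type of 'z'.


Lookup 'z' → type bool


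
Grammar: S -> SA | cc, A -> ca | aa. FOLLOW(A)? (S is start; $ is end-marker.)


$ ∈ FOLLOW(S). For each A -> αBβ: add FIRST(β)\{ε} to FOLLOW(B); if β nullable, add FOLLOW(A).
FOLLOW(A) = {$, a, c}


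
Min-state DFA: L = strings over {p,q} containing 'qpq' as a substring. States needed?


KMP-style automaton: 3 progress states + 1 absorbing accept = 4
Minimal DFA: 4 states


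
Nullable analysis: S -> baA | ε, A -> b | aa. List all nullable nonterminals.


A nonterminal is nullable iff some alternative derives ε (directly, or every symbol in it is nullable)
Nullable: {S}


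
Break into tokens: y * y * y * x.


Scan left to right, longest-match per lexeme
Tokens: ID(y), OP(*), ID(y), OP(*), ID(y), OP(*), ID(x)


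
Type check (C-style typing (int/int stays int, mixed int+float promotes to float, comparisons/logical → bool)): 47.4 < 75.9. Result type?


Operand types: float < float
Rule: comparison yields bool
Result type: bool


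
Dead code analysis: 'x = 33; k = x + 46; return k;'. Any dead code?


x is read by k's definition; k is returned
No dead code


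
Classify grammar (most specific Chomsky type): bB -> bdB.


LHS has context (more than one symbol) and |LHS| ≤ |RHS|
Classification: Type 1 (Context-Sensitive)


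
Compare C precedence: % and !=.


'%' is multiplicative (level 10); '!=' is equality (level 6)
Higher level binds tighter
'%' has higher precedence than '!='


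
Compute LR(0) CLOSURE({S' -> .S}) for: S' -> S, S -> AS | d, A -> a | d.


Start: S' -> .S
For each item with dot before a nonterminal B, add B -> .γ for every B-production
Closure: [S' -> .S, S -> .AS, S -> .d, A -> .a, A -> .d]


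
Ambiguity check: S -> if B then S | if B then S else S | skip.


dangling else: 'if B then if B then skip else skip' parses two ways
Ambiguous


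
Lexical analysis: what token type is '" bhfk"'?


Pattern: double-quoted sequence
Type: STRING_LITERAL


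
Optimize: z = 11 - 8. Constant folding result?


11 - 8 = 3 at compile time
Optimized: z = 3


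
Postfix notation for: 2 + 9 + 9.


Left to right (same or higher precedence on left)
Postfix: 2 9 + 9 +


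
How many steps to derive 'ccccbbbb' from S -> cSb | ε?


Derivation: S => cSb => ccSbb => cccSbbb => ccccSbbbb => ccccbbbb
Steps: 5


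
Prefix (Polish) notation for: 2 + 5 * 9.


'*' binds tighter: tree is (+ 2 (* 5 9))
Prefix: + 2 * 5 9


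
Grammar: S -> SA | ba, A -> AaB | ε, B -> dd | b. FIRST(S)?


Per alternative of S: FIRST(SA) = {b}; FIRST(ba) = {b}
FIRST(S) = {b}


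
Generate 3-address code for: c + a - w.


Break into single-operator statements:
t1 = c + a
t2 = t1 - w


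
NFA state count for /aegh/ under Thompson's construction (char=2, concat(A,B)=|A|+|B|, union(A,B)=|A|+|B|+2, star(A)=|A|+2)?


Syntax tree has 4 char leaf(s), 0 union(s), 0 star(s)
chars contribute 4×2 = 8; each union adds +2; each star adds +2
Total: 8 + 0 + 0 = 8 states


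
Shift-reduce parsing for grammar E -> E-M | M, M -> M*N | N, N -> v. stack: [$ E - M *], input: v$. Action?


no handle; shift 'v'
Action: shift


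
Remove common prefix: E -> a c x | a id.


Common prefix: 'a'
Factored: E -> a E', E' -> c x | id


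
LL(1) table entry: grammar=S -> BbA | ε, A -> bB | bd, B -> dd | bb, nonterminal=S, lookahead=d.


For [S, d]: 'd' ∈ FIRST(BbA)
Entry: S -> BbA


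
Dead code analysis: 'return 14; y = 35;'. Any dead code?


statement follows a return and is unreachable
Dead: 'y = 35'


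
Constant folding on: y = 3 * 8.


3 * 8 = 24 at compile time
Optimized: y = 24


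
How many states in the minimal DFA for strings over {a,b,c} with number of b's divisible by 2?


Track (count of b) mod 2: states 0..1, accept at 0
Minimal DFA: 2 states


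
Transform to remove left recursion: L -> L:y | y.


Left-recursive alternatives: L:y; non-recursive: y
Introduce L': L -> yL', L' -> :yL' | ε


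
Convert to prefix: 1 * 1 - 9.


left-to-right (same/higher precedence on left): tree is (- (* 1 1) 9)
Prefix: - * 1 1 9


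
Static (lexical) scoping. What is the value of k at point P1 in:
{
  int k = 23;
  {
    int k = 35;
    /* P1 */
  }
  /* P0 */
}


k declared in the same block as P1
k = 35


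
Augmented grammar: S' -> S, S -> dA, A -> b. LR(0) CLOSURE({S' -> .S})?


Start: S' -> .S
For each item with dot before a nonterminal B, add B -> .γ for every B-production
Closure: [S' -> .S, S -> .dA]


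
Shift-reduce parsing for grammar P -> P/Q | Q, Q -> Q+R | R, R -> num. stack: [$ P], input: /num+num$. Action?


shift '/' to continue P -> P/Q
Action: shift


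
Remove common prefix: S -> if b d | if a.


Common prefix: 'if'
Factored: S -> if S', S' -> b d | a


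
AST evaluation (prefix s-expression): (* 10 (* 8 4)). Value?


Evaluate inner: (* 8 4) = 32
Evaluate root: (* 10 32) = 320
Result: 320


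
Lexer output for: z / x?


Scan left to right, longest-match per lexeme
Tokens: ID(z), OP(/), ID(x)


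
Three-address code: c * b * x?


Break into single-operator statements:
t1 = c * b
t2 = t1 * x


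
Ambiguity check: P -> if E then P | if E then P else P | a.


dangling else: 'if E then if E then a else a' parses two ways
Ambiguous


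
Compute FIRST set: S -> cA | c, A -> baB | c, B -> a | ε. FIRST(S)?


Per alternative of S: FIRST(cA) = {c}; FIRST(c) = {c}
FIRST(S) = {c}


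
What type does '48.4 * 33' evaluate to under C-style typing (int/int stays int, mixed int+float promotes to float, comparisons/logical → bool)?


Operand types: float * int
Rule: mixed int/float promotes to float; int/int stays int
Result type: float


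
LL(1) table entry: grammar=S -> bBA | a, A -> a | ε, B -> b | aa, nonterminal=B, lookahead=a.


For [B, a]: 'a' ∈ FIRST(aa)
Entry: B -> aa


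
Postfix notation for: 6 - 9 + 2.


Left to right (same or higher precedence on left)
Postfix: 6 9 - 2 +


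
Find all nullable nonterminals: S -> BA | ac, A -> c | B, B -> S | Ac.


A nonterminal is nullable iff some alternative derives ε (directly, or every symbol in it is nullable)
Nullable: {}


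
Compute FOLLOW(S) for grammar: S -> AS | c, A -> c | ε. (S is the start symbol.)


$ ∈ FOLLOW(S). For each A -> αBβ: add FIRST(β)\{ε} to FOLLOW(B); if β nullable, add FOLLOW(A).
FOLLOW(S) = {$}


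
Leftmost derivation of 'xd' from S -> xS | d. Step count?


Derivation: S => xS => xd
Steps: 2


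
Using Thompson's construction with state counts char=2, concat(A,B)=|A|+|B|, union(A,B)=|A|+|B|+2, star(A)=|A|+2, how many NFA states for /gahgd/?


Syntax tree has 5 char leaf(s), 0 union(s), 0 star(s)
chars contribute 5×2 = 10; each union adds +2; each star adds +2
Total: 10 + 0 + 0 = 10 states


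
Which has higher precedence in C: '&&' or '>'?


'>' is relational (level 7); '&&' is logical AND (level 2)
Higher level binds tighter
'>' has higher precedence than '&&'


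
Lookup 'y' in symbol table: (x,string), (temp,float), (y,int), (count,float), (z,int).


Lookup 'y' → type int


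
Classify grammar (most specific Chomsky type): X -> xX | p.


Right-linear: every RHS is a terminal or a terminal followed by one nonterminal
Classification: Type 3 (Regular)


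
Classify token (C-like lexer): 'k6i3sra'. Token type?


Pattern: letter/underscore followed by alphanumerics, not a keyword
Type: IDENTIFIER


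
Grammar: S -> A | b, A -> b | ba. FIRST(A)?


Per alternative of A: FIRST(b) = {b}; FIRST(ba) = {b}
FIRST(A) = {b}


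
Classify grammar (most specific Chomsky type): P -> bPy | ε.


Single nonterminal LHS, but b^n y^n is not regular
Classification: Type 2 (Context-Free)


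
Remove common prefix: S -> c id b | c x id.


Common prefix: 'c'
Factored: S -> c S', S' -> id b | x id


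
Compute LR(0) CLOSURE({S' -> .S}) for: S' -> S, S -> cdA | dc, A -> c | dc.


Start: S' -> .S
For each item with dot before a nonterminal B, add B -> .γ for every B-production
Closure: [S' -> .S, S -> .cdA, S -> .dc]


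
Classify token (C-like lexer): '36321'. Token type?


Pattern: digits only
Type: INTEGER_LITERAL


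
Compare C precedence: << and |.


'<<' is shift (level 8); '|' is bitwise OR (level 3)
Higher level binds tighter
'<<' has higher precedence than '|'


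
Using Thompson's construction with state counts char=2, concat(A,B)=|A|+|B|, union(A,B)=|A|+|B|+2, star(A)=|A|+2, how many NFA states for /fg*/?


Syntax tree has 2 char leaf(s), 0 union(s), 1 star(s)
chars contribute 2×2 = 4; each union adds +2; each star adds +2
Total: 4 + 0 + 2 = 6 states


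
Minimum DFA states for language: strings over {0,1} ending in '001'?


Track the longest suffix of input matching a prefix of '001': 4 classes (prefixes of length 0..3)
Minimal DFA: 4 states


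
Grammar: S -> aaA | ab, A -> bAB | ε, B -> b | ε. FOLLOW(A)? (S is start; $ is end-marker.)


$ ∈ FOLLOW(S). For each A -> αBβ: add FIRST(β)\{ε} to FOLLOW(B); if β nullable, add FOLLOW(A).
FOLLOW(A) = {$, b}


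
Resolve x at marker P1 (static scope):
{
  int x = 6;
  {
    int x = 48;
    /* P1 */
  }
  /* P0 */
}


x declared in the same block as P1
x = 48


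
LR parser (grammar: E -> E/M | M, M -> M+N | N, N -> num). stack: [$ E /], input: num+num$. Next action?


no handle ('E/' is not any RHS); shift 'num'
Action: shift


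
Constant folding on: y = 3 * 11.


3 * 11 = 33 at compile time
Optimized: y = 33


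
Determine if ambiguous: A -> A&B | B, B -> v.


precedence layered via separate nonterminal B: deterministic
Unambiguous


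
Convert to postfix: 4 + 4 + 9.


Left to right (same or higher precedence on left)
Postfix: 4 4 + 9 +


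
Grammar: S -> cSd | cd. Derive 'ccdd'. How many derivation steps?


Derivation: S => cSd => ccdd
Steps: 2


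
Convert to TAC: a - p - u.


Break into single-operator statements:
t1 = a - p
t2 = t1 - u


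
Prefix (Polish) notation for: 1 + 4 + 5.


left-to-right (same/higher precedence on left): tree is (+ (+ 1 4) 5)
Prefix: + + 1 4 5


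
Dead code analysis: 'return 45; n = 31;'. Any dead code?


statement follows a return and is unreachable
Dead: 'n = 31'


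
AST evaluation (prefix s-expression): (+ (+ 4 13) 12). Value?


Evaluate inner: (+ 4 13) = 17
Evaluate root: (+ 17 12) = 29
Result: 29


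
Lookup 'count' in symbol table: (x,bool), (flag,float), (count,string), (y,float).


Lookup 'count' → type string


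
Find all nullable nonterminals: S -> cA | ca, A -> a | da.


A nonterminal is nullable iff some alternative derives ε (directly, or every symbol in it is nullable)
Nullable: {}


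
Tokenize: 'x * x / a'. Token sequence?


Scan left to right, longest-match per lexeme
Tokens: ID(x), OP(*), ID(x), OP(/), ID(a)


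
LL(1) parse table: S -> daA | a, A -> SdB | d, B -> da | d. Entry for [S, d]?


For [S, d]: 'd' ∈ FIRST(daA)
Entry: S -> daA


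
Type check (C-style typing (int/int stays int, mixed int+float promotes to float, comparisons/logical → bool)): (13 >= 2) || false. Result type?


Operand types: bool || bool
Rule: logical operators take bool operands and yield bool
Result type: bool


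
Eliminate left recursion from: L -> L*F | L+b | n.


Left-recursive alternatives: L*F, L+b; non-recursive: n
Introduce L': L -> nL', L' -> *FL' | +bL' | ε


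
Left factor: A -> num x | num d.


Common prefix: 'num'
Factored: A -> num A', A' -> x | d


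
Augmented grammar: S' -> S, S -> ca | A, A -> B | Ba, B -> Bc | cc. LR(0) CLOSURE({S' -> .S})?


Start: S' -> .S
For each item with dot before a nonterminal B, add B -> .γ for every B-production
Closure: [S' -> .S, S -> .ca, S -> .A, A -> .B, A -> .Ba, B -> .Bc, B -> .cc]


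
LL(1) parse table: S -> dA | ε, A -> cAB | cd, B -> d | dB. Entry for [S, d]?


For [S, d]: 'd' ∈ FIRST(dA)
Entry: S -> dA


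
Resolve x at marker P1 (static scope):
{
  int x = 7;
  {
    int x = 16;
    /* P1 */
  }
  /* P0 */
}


x declared in the same block as P1
x = 16


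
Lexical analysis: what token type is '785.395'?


Pattern: digits with a decimal point
Type: FLOAT_LITERAL


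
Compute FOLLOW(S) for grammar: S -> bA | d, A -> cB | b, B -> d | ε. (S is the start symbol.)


$ ∈ FOLLOW(S). For each A -> αBβ: add FIRST(β)\{ε} to FOLLOW(B); if β nullable, add FOLLOW(A).
FOLLOW(S) = {$}


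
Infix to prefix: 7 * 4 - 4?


left-to-right (same/higher precedence on left): tree is (- (* 7 4) 4)
Prefix: - * 7 4 4


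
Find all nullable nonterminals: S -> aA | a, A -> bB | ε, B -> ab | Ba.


A nonterminal is nullable iff some alternative derives ε (directly, or every symbol in it is nullable)
Nullable: {A}


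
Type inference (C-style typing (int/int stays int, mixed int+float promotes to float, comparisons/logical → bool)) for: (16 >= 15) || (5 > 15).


Operand types: bool || bool
Rule: logical operators take bool operands and yield bool
Result type: bool


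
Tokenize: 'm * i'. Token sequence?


Scan left to right, longest-match per lexeme
Tokens: ID(m), OP(*), ID(i)


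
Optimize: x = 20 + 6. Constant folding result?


20 + 6 = 26 at compile time
Optimized: x = 26


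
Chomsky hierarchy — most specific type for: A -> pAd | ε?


Single nonterminal LHS, but p^n d^n is not regular
Classification: Type 2 (Context-Free)


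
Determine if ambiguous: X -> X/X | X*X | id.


'id/id*id' has two parse trees (no precedence encoded between / and *)
Ambiguous


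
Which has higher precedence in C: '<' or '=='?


'<' is relational (level 7); '==' is equality (level 6)
Higher level binds tighter
'<' has higher precedence than '=='


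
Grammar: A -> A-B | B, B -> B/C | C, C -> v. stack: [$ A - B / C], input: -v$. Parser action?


handle 'B/C' on top
Action: reduce (B -> B/C)


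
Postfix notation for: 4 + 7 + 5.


Left to right (same or higher precedence on left)
Postfix: 4 7 + 5 +


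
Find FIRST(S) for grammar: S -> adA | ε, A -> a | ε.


Per alternative of S: FIRST(adA) = {a}; FIRST(ε) = {ε}
FIRST(S) = {a, ε}


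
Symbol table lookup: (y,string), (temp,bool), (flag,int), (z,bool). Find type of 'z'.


Lookup 'z' → type bool


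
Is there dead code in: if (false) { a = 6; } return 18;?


condition is constant false, so the whole block is unreachable
Dead: 'if (false) { a = 6; }'


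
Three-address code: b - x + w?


Break into single-operator statements:
t1 = b - x
t2 = t1 + w


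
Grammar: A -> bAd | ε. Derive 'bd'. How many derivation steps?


Derivation: A => bAd => bd
Steps: 2


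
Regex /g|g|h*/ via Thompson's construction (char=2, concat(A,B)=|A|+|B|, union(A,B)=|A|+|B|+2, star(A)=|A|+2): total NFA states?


Syntax tree has 3 char leaf(s), 2 union(s), 1 star(s)
chars contribute 3×2 = 6; each union adds +2; each star adds +2
Total: 6 + 4 + 2 = 12 states


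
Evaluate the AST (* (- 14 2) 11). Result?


Evaluate inner: (- 14 2) = 12
Evaluate root: (* 12 11) = 132
Result: 132


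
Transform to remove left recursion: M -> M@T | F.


Left-recursive alternatives: M@T; non-recursive: F
Introduce M': M -> FM', M' -> @TM' | ε


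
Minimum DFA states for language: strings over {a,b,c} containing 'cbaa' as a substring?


KMP-style automaton: 4 progress states + 1 absorbing accept = 5
Minimal DFA: 5 states


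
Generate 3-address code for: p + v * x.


Break into single-operator statements:
t1 = v * x
t2 = p + t1


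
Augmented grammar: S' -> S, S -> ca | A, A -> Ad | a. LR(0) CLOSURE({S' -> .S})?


Start: S' -> .S
For each item with dot before a nonterminal B, add B -> .γ for every B-production
Closure: [S' -> .S, S -> .ca, S -> .A, A -> .Ad, A -> .a]


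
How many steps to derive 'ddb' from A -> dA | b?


Derivation: A => dA => ddA => ddb
Steps: 3


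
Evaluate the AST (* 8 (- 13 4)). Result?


Evaluate inner: (- 13 4) = 9
Evaluate root: (* 8 9) = 72
Result: 72


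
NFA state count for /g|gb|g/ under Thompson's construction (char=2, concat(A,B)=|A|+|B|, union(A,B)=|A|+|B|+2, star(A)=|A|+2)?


Syntax tree has 4 char leaf(s), 2 union(s), 0 star(s)
chars contribute 4×2 = 8; each union adds +2; each star adds +2
Total: 8 + 4 + 0 = 12 states


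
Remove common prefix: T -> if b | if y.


Common prefix: 'if'
Factored: T -> if T', T' -> b | y


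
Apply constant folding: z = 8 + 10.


8 + 10 = 18 at compile time
Optimized: z = 18


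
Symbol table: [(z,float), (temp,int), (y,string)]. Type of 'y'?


Lookup 'y' → type string


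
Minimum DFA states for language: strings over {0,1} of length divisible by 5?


Track length mod 5: states 0..4, accept at 0
Minimal DFA: 5 states


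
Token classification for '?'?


Pattern: operator symbol
Type: OPERATOR


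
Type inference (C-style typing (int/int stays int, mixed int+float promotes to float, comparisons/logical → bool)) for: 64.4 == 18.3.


Operand types: float == float
Rule: comparison yields bool
Result type: bool


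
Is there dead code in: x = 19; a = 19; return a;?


x is assigned but never read
Dead: 'x = 19'


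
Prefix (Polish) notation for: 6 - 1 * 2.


'*' binds tighter: tree is (- 6 (* 1 2))
Prefix: - 6 * 1 2


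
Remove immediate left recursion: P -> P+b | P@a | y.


Left-recursive alternatives: P+b, P@a; non-recursive: y
Introduce P': P -> yP', P' -> +bP' | @aP' | ε


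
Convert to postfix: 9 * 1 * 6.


Left to right (same or higher precedence on left)
Postfix: 9 1 * 6 *


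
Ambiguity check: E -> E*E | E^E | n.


'n*n^n' has two parse trees (no precedence encoded between * and ^)
Ambiguous


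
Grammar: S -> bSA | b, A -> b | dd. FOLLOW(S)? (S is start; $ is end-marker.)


$ ∈ FOLLOW(S). For each A -> αBβ: add FIRST(β)\{ε} to FOLLOW(B); if β nullable, add FOLLOW(A).
FOLLOW(S) = {$, b, d}


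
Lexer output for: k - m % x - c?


Scan left to right, longest-match per lexeme
Tokens: ID(k), OP(-), ID(m), OP(%), ID(x), OP(-), ID(c)


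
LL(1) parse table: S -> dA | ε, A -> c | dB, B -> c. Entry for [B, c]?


For [B, c]: 'c' ∈ FIRST(c)
Entry: B -> c


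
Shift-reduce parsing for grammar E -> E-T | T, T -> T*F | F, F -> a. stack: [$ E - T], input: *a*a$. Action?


'*' can extend T; shift to build T -> T*F
Action: shift


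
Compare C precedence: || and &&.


'&&' is logical AND (level 2); '||' is logical OR (level 1)
Higher level binds tighter
'&&' has higher precedence than '||'


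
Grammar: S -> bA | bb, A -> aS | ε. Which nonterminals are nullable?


A nonterminal is nullable iff some alternative derives ε (directly, or every symbol in it is nullable)
Nullable: {A}


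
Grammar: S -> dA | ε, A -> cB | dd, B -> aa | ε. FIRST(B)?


Per alternative of B: FIRST(aa) = {a}; FIRST(ε) = {ε}
FIRST(B) = {a, ε}


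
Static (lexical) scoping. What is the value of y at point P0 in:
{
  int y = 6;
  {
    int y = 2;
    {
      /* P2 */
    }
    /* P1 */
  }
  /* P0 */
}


y declared in the same block as P0
y = 6


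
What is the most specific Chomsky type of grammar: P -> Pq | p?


Left-linear: every RHS is a terminal or one nonterminal followed by a terminal
Classification: Type 3 (Regular)


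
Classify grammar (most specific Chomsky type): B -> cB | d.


Right-linear: every RHS is a terminal or a terminal followed by one nonterminal
Classification: Type 3 (Regular)


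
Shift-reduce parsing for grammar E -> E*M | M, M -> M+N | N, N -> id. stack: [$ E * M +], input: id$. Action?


no handle; shift 'id'
Action: shift


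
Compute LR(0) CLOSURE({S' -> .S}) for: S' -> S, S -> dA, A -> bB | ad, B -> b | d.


Start: S' -> .S
For each item with dot before a nonterminal B, add B -> .γ for every B-production
Closure: [S' -> .S, S -> .dA]


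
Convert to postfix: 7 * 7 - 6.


Left to right (same or higher precedence on left)
Postfix: 7 7 * 6 -


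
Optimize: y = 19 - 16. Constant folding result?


19 - 16 = 3 at compile time
Optimized: y = 3


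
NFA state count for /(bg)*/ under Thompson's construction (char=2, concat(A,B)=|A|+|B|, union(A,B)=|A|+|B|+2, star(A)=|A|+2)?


Syntax tree has 2 char leaf(s), 0 union(s), 1 star(s)
chars contribute 2×2 = 4; each union adds +2; each star adds +2
Total: 4 + 0 + 2 = 6 states


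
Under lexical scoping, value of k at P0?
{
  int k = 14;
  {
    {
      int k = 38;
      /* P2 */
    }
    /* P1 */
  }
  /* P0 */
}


k declared in the same block as P0
k = 14


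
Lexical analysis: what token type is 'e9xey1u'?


Pattern: letter/underscore followed by alphanumerics, not a keyword
Type: IDENTIFIER


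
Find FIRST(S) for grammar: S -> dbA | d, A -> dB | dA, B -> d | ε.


Per alternative of S: FIRST(dbA) = {d}; FIRST(d) = {d}
FIRST(S) = {d}


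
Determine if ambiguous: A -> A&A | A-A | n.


'n&n-n' has two parse trees (no precedence encoded between & and -)
Ambiguous


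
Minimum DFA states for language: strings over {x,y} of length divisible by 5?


Track length mod 5: states 0..4, accept at 0
Minimal DFA: 5 states


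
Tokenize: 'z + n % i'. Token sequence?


Scan left to right, longest-match per lexeme
Tokens: ID(z), OP(+), ID(n), OP(%), ID(i)


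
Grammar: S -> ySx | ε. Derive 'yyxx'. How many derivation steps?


Derivation: S => ySx => yySxx => yyxx
Steps: 3


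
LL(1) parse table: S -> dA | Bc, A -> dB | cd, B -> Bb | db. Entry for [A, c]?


For [A, c]: 'c' ∈ FIRST(cd)
Entry: A -> cd


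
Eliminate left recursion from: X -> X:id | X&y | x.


Left-recursive alternatives: X:id, X&y; non-recursive: x
Introduce X': X -> xX', X' -> :idX' | &yX' | ε


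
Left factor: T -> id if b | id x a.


Common prefix: 'id'
Factored: T -> id T', T' -> if b | x a


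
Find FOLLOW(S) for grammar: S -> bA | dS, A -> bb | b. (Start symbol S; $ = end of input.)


$ ∈ FOLLOW(S). For each A -> αBβ: add FIRST(β)\{ε} to FOLLOW(B); if β nullable, add FOLLOW(A).
FOLLOW(S) = {$}


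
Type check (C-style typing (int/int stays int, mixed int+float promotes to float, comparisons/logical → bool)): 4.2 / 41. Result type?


Operand types: float / int
Rule: mixed int/float promotes to float; int/int stays int
Result type: float


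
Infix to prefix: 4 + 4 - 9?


left-to-right (same/higher precedence on left): tree is (- (+ 4 4) 9)
Prefix: - + 4 4 9


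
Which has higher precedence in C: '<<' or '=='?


'<<' is shift (level 8); '==' is equality (level 6)
Higher level binds tighter
'<<' has higher precedence than '=='


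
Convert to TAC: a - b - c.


Break into single-operator statements:
t1 = a - b
t2 = t1 - c


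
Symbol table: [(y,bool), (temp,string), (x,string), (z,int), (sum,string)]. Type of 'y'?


Lookup 'y' → type bool


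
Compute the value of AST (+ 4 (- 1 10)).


Evaluate inner: (- 1 10) = -9
Evaluate root: (+ 4 -9) = -5
Result: -5


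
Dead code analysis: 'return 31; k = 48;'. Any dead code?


statement follows a return and is unreachable
Dead: 'k = 48'


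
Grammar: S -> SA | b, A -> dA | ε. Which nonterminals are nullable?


A nonterminal is nullable iff some alternative derives ε (directly, or every symbol in it is nullable)
Nullable: {A}


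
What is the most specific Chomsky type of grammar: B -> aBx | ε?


Single nonterminal LHS, but a^n x^n is not regular
Classification: Type 2 (Context-Free)


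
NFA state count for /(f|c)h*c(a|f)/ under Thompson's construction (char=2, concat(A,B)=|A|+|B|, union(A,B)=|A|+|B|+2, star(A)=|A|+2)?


Syntax tree has 6 char leaf(s), 2 union(s), 1 star(s)
chars contribute 6×2 = 12; each union adds +2; each star adds +2
Total: 12 + 4 + 2 = 18 states


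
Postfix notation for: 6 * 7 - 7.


Left to right (same or higher precedence on left)
Postfix: 6 7 * 7 -


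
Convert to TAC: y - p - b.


Break into single-operator statements:
t1 = y - p
t2 = t1 - b


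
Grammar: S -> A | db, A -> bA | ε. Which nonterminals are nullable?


A nonterminal is nullable iff some alternative derives ε (directly, or every symbol in it is nullable)
Nullable: {A, S}


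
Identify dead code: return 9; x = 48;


statement follows a return and is unreachable
Dead: 'x = 48'


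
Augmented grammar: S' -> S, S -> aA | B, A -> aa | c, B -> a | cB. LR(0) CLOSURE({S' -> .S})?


Start: S' -> .S
For each item with dot before a nonterminal B, add B -> .γ for every B-production
Closure: [S' -> .S, S -> .aA, S -> .B, B -> .a, B -> .cB]


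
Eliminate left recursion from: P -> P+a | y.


Left-recursive alternatives: P+a; non-recursive: y
Introduce P': P -> yP', P' -> +aP' | ε


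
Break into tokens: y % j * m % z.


Scan left to right, longest-match per lexeme
Tokens: ID(y), OP(%), ID(j), OP(*), ID(m), OP(%), ID(z)


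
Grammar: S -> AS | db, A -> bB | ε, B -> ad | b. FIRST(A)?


Per alternative of A: FIRST(bB) = {b}; FIRST(ε) = {ε}
FIRST(A) = {b, ε}


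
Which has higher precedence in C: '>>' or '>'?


'>>' is shift (level 8); '>' is relational (level 7)
Higher level binds tighter
'>>' has higher precedence than '>'


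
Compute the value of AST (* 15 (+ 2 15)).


Evaluate inner: (+ 2 15) = 17
Evaluate root: (* 15 17) = 255
Result: 255


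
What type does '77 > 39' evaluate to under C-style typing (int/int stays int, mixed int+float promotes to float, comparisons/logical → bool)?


Operand types: int > int
Rule: comparison yields bool
Result type: bool


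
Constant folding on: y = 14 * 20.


14 * 20 = 280 at compile time
Optimized: y = 280


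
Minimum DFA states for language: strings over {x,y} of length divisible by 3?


Track length mod 3: states 0..2, accept at 0
Minimal DFA: 3 states


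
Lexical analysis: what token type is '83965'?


Pattern: digits only
Type: INTEGER_LITERAL


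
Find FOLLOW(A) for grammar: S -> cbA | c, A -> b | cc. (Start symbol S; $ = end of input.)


$ ∈ FOLLOW(S). For each A -> αBβ: add FIRST(β)\{ε} to FOLLOW(B); if β nullable, add FOLLOW(A).
FOLLOW(A) = {$}


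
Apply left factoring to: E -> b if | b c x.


Common prefix: 'b'
Factored: E -> b E', E' -> if | c x


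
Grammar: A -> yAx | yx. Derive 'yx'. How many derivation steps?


Derivation: A => yx
Steps: 1


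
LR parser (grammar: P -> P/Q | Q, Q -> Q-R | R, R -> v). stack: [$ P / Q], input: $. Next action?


handle 'P/Q' on top; lookahead ∈ FOLLOW(P) = {/, $}
Action: reduce (P -> P/Q)


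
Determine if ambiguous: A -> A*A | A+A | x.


'x*x+x' has two parse trees (no precedence encoded between * and +)
Ambiguous


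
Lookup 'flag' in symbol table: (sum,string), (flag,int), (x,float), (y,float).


Lookup 'flag' → type int


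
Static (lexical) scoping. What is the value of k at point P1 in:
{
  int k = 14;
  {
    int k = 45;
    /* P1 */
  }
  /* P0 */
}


k declared in the same block as P1
k = 45


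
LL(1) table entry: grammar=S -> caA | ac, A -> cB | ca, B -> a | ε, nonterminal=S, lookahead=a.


For [S, a]: 'a' ∈ FIRST(ac)
Entry: S -> ac


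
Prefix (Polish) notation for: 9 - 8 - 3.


left-to-right (same/higher precedence on left): tree is (- (- 9 8) 3)
Prefix: - - 9 8 3


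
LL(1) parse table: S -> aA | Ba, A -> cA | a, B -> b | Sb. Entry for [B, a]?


For [B, a]: 'a' ∈ FIRST(Sb)
Entry: B -> Sb


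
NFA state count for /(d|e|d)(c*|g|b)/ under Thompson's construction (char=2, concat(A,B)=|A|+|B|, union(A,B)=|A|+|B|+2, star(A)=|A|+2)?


Syntax tree has 6 char leaf(s), 4 union(s), 1 star(s)
chars contribute 6×2 = 12; each union adds +2; each star adds +2
Total: 12 + 8 + 2 = 22 states


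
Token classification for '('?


Pattern: delimiter/punctuation
Type: PUNCTUATION


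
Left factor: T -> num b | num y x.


Common prefix: 'num'
Factored: T -> num T', T' -> b | y x


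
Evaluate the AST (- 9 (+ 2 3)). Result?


Evaluate inner: (+ 2 3) = 5
Evaluate root: (- 9 5) = 4
Result: 4


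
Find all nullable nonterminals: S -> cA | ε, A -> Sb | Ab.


A nonterminal is nullable iff some alternative derives ε (directly, or every symbol in it is nullable)
Nullable: {S}


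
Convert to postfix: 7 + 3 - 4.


Left to right (same or higher precedence on left)
Postfix: 7 3 + 4 -


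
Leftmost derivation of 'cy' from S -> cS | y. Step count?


Derivation: S => cS => cy
Steps: 2


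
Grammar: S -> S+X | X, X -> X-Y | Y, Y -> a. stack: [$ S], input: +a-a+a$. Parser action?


shift '+' to continue S -> S+X
Action: shift


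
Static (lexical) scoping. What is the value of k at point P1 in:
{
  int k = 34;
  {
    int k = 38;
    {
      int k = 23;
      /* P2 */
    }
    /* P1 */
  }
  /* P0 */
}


k declared in the same block as P1
k = 38


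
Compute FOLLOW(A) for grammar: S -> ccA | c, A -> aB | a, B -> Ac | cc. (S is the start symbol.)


$ ∈ FOLLOW(S). For each A -> αBβ: add FIRST(β)\{ε} to FOLLOW(B); if β nullable, add FOLLOW(A).
FOLLOW(A) = {$, c}


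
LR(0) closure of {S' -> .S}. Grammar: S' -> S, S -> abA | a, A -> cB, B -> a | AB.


Start: S' -> .S
For each item with dot before a nonterminal B, add B -> .γ for every B-production
Closure: [S' -> .S, S -> .abA, S -> .a]


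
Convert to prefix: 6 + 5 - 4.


left-to-right (same/higher precedence on left): tree is (- (+ 6 5) 4)
Prefix: - + 6 5 4


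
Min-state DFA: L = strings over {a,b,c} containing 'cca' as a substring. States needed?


KMP-style automaton: 3 progress states + 1 absorbing accept = 4
Minimal DFA: 4 states


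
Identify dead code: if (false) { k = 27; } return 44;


condition is constant false, so the whole block is unreachable
Dead: 'if (false) { k = 27; }'


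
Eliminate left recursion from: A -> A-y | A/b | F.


Left-recursive alternatives: A-y, A/b; non-recursive: F
Introduce A': A -> FA', A' -> -yA' | /bA' | ε


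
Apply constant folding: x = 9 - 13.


9 - 13 = -4 at compile time
Optimized: x = -4


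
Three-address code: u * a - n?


Break into single-operator statements:
t1 = u * a
t2 = t1 - n


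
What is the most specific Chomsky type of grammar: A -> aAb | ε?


Single nonterminal LHS, but a^n b^n is not regular
Classification: Type 2 (Context-Free)


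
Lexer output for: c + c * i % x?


Scan left to right, longest-match per lexeme
Tokens: ID(c), OP(+), ID(c), OP(*), ID(i), OP(%), ID(x)


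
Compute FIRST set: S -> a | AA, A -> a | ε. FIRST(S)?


Per alternative of S: FIRST(a) = {a}; FIRST(AA) = {a, ε}
FIRST(S) = {a, ε}


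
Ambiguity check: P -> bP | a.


right-linear, alternatives start with distinct terminals 'b' vs 'a': unique leftmost derivation
Unambiguous


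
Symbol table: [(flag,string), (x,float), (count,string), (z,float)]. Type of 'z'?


Lookup 'z' → type float


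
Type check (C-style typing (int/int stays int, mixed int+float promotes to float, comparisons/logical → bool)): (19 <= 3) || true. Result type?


Operand types: bool || bool
Rule: logical operators take bool operands and yield bool
Result type: bool


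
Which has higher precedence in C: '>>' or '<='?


'>>' is shift (level 8); '<=' is relational (level 7)
Higher level binds tighter
'>>' has higher precedence than '<='


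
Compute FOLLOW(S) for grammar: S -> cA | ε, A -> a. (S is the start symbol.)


$ ∈ FOLLOW(S). For each A -> αBβ: add FIRST(β)\{ε} to FOLLOW(B); if β nullable, add FOLLOW(A).
FOLLOW(S) = {$}


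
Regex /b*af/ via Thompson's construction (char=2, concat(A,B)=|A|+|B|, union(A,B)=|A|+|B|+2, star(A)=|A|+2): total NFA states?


Syntax tree has 3 char leaf(s), 0 union(s), 1 star(s)
chars contribute 3×2 = 6; each union adds +2; each star adds +2
Total: 6 + 0 + 2 = 8 states


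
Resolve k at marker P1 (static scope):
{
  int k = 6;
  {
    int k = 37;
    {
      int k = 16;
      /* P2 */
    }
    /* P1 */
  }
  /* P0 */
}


k declared in the same block as P1
k = 37


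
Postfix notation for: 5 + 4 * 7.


* has higher precedence, evaluate 4*7 first
Postfix: 5 4 7 * +
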